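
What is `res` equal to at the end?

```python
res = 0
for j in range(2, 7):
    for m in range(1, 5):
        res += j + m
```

j=2,m=1: res = 0+3 = 3
j=2,m=2: res = 3+4 = 7
j=2,m=3: res = 7+5 = 12
j=2,m=4: res = 12+6 = 18
j=3,m=1: res = 18+4 = 22
j=3,m=2: res = 22+5 = 27
j=3,m=3: res = 27+6 = 33
j=3,m=4: res = 33+7 = 40
j=4,m=1: res = 40+5 = 45
j=4,m=2: res = 45+6 = 51
j=4,m=3: res = 51+7 = 58
j=4,m=4: res = 58+8 = 66
j=5,m=1: res = 66+6 = 72
j=5,m=2: res = 72+7 = 79
j=5,m=3: res = 79+8 = 87
j=5,m=4: res = 87+9 = 96
j=6,m=1: res = 96+7 = 103
j=6,m=2: res = 103+8 = 111
j=6,m=3: res = 111+9 = 120
j=6,m=4: res = 120+10 = 130

130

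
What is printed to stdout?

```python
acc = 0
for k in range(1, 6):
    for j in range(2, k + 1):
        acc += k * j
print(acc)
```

k=2,j=2: acc = 0+4 = 4
k=3,j=2: acc = 4+6 = 10
k=3,j=3: acc = 10+9 = 19
k=4,j=2: acc = 19+8 = 27
k=4,j=3: acc = 27+12 = 39
k=4,j=4: acc = 39+16 = 55
k=5,j=2: acc = 55+10 = 65
k=5,j=3: acc = 65+15 = 80
k=5,j=4: acc = 80+20 = 100
k=5,j=5: acc = 100+25 = 125

125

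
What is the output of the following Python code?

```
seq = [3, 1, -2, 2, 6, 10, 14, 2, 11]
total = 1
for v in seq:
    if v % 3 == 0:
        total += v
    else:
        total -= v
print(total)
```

v=3: %3==0, total = 1+3 = 4
v=1: not %3==0, total = 4-1 = 3
v=-2: not %3==0, total = 3-(-2) = 5
v=2: not %3==0, total = 5-2 = 3
v=6: %3==0, total = 3+6 = 9
v=10: not %3==0, total = 9-10 = -1
v=14: not %3==0, total = (-1)-14 = -15
v=2: not %3==0, total = (-15)-2 = -17
v=11: not %3==0, total = (-17)-11 = -28

-28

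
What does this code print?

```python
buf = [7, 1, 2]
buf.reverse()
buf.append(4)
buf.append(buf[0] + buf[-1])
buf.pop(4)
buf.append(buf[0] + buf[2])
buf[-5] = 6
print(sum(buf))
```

27

reverse → [2, 1, 7]
append 4 → [2, 1, 7, 4]
append buf[0]+buf[-1] = 2+4 = 6 → [2, 1, 7, 4, 6]
pop(4) removes 6 → [2, 1, 7, 4]
append buf[0]+buf[2] = 2+7 = 9 → [2, 1, 7, 4, 9]
buf[-5] = 6 → [6, 1, 7, 4, 9]
sum = 27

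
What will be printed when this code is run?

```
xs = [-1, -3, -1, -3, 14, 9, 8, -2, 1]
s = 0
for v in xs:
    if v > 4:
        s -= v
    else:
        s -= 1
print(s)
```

-37

v=-1: not >4, s = 0-1 = -1
v=-3: not >4, s = (-1)-1 = -2
v=-1: not >4, s = (-2)-1 = -3
v=-3: not >4, s = (-3)-1 = -4
v=14: >4, s = (-4)-14 = -18
v=9: >4, s = (-18)-9 = -27
v=8: >4, s = (-27)-8 = -35
v=-2: not >4, s = (-35)-1 = -36
v=1: not >4, s = (-36)-1 = -37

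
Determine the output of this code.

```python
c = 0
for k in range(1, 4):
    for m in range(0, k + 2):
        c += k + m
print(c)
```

45

k=1,m=0: c = 0+1 = 1
k=1,m=1: c = 1+2 = 3
k=1,m=2: c = 3+3 = 6
k=2,m=0: c = 6+2 = 8
k=2,m=1: c = 8+3 = 11
k=2,m=2: c = 11+4 = 15
k=2,m=3: c = 15+5 = 20
k=3,m=0: c = 20+3 = 23
k=3,m=1: c = 23+4 = 27
k=3,m=2: c = 27+5 = 32
k=3,m=3: c = 32+6 = 38
k=3,m=4: c = 38+7 = 45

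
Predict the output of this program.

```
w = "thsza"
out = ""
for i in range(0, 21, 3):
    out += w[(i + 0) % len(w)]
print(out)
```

i=0: add w[0]='t' → 't'
i=3: add w[3]='z' → 'tz'
i=6: add w[1]='h' → 'tzh'
i=9: add w[4]='a' → 'tzha'
i=12: add w[2]='s' → 'tzhas'
i=15: add w[0]='t' → 'tzhast'
i=18: add w[3]='z' → 'tzhastz'

tzhastz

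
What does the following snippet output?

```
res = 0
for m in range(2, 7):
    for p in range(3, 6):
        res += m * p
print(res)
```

m=2,p=3: res = 0+6 = 6
m=2,p=4: res = 6+8 = 14
m=2,p=5: res = 14+10 = 24
m=3,p=3: res = 24+9 = 33
m=3,p=4: res = 33+12 = 45
m=3,p=5: res = 45+15 = 60
m=4,p=3: res = 60+12 = 72
m=4,p=4: res = 72+16 = 88
m=4,p=5: res = 88+20 = 108
m=5,p=3: res = 108+15 = 123
m=5,p=4: res = 123+20 = 143
m=5,p=5: res = 143+25 = 168
m=6,p=3: res = 168+18 = 186
m=6,p=4: res = 186+24 = 210
m=6,p=5: res = 210+30 = 240

240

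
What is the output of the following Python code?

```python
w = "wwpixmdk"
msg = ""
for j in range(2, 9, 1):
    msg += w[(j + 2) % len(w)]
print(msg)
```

j=2: add w[4]='x' → 'x'
j=3: add w[5]='m' → 'xm'
j=4: add w[6]='d' → 'xmd'
j=5: add w[7]='k' → 'xmdk'
j=6: add w[0]='w' → 'xmdkw'
j=7: add w[1]='w' → 'xmdkww'
j=8: add w[2]='p' → 'xmdkwwp'

xmdkwwp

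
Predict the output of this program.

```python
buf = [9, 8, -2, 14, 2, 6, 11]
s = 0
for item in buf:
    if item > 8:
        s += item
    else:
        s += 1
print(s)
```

38

item=9: >8, s = 0+9 = 9
item=8: not >8, s = 9+1 = 10
item=-2: not >8, s = 10+1 = 11
item=14: >8, s = 11+14 = 25
item=2: not >8, s = 25+1 = 26
item=6: not >8, s = 26+1 = 27
item=11: >8, s = 27+11 = 38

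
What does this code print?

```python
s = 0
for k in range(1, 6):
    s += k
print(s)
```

k=1: s = 0+1 = 1
k=2: s = 1+2 = 3
k=3: s = 3+3 = 6
k=4: s = 6+4 = 10
k=5: s = 10+5 = 15

15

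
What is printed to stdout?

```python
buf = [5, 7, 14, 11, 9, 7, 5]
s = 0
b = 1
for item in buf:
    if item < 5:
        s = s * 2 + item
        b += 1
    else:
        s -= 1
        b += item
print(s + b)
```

item=5: not <5, s = 0-1 = -1; b=6
item=7: not <5, s = (-1)-1 = -2; b=13
item=14: not <5, s = (-2)-1 = -3; b=27
item=11: not <5, s = (-3)-1 = -4; b=38
item=9: not <5, s = (-4)-1 = -5; b=47
item=7: not <5, s = (-5)-1 = -6; b=54
item=5: not <5, s = (-6)-1 = -7; b=59
s+b = (-7)+59 = 52

52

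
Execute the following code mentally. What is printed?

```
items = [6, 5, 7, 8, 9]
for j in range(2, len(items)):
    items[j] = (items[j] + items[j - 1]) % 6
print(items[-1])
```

j=2: items[2] = (7+5)%6 = 0 → [6, 5, 0, 8, 9]
j=3: items[3] = (8+0)%6 = 2 → [6, 5, 0, 2, 9]
j=4: items[4] = (9+2)%6 = 5 → [6, 5, 0, 2, 5]

5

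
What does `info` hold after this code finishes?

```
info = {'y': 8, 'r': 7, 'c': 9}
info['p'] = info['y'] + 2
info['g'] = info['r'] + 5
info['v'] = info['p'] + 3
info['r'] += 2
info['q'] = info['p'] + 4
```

info['p'] = info['y']+2 = 10 → {'y': 8, 'r': 7, 'c': 9, 'p': 10}
info['g'] = info['r']+5 = 12 → {'y': 8, 'r': 7, 'c': 9, 'p': 10, 'g': 12}
info['v'] = info['p']+3 = 13 → {'y': 8, 'r': 7, 'c': 9, 'p': 10, 'g': 12, 'v': 13}
info['r'] = 7+2 = 9 → {'y': 8, 'r': 9, 'c': 9, 'p': 10, 'g': 12, 'v': 13}
info['q'] = info['p']+4 = 14 → {'y': 8, 'r': 9, 'c': 9, 'p': 10, 'g': 12, 'v': 13, 'q': 14}

{'y': 8, 'r': 9, 'c': 9, 'p': 10, 'g': 12, 'v': 13, 'q': 14}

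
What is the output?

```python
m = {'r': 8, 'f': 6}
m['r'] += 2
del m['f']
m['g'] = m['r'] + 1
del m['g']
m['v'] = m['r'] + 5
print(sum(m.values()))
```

25

m['r'] = 8+2 = 10 → {'r': 10, 'f': 6}
del 'f' → {'r': 10}
m['g'] = m['r']+1 = 11 → {'r': 10, 'g': 11}
del 'g' → {'r': 10}
m['v'] = m['r']+5 = 15 → {'r': 10, 'v': 15}
sum of values = 25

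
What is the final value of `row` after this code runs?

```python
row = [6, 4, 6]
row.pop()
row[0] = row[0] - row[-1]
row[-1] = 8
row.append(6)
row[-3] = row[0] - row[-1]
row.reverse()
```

pop() removes 6 → [6, 4]
row[0] = row[0]-row[-1] = 6-4 = 2 → [2, 4]
row[-1] = 8 → [2, 8]
append 6 → [2, 8, 6]
row[-3] = row[0]-row[-1] = 2-6 = -4 → [-4, 8, 6]
reverse → [6, 8, -4]

[6, 8, -4]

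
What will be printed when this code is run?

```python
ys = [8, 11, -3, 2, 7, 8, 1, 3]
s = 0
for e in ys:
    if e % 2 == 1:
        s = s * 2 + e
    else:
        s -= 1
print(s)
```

e=8: not odd, s = 0-1 = -1
e=11: odd, s = (-1)*2+11 = 9
e=-3: odd, s = 9*2+(-3) = 15
e=2: not odd, s = 15-1 = 14
e=7: odd, s = 14*2+7 = 35
e=8: not odd, s = 35-1 = 34
e=1: odd, s = 34*2+1 = 69
e=3: odd, s = 69*2+3 = 141

141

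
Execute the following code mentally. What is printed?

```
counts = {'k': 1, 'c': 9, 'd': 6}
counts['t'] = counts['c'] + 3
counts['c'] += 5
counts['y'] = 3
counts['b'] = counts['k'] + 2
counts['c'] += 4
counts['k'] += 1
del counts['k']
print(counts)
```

{'c': 18, 'd': 6, 't': 12, 'y': 3, 'b': 3}

counts['t'] = counts['c']+3 = 12 → {'k': 1, 'c': 9, 'd': 6, 't': 12}
counts['c'] = 9+5 = 14 → {'k': 1, 'c': 14, 'd': 6, 't': 12}
counts['y'] = 3 → {'k': 1, 'c': 14, 'd': 6, 't': 12, 'y': 3}
counts['b'] = counts['k']+2 = 3 → {'k': 1, 'c': 14, 'd': 6, 't': 12, 'y': 3, 'b': 3}
counts['c'] = 14+4 = 18 → {'k': 1, 'c': 18, 'd': 6, 't': 12, 'y': 3, 'b': 3}
counts['k'] = 1+1 = 2 → {'k': 2, 'c': 18, 'd': 6, 't': 12, 'y': 3, 'b': 3}
del 'k' → {'c': 18, 'd': 6, 't': 12, 'y': 3, 'b': 3}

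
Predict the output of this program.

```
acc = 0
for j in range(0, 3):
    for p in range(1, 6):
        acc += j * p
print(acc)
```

45

j=0,p=1: acc = 0+0 = 0
j=0,p=2: acc = 0+0 = 0
j=0,p=3: acc = 0+0 = 0
j=0,p=4: acc = 0+0 = 0
j=0,p=5: acc = 0+0 = 0
j=1,p=1: acc = 0+1 = 1
j=1,p=2: acc = 1+2 = 3
j=1,p=3: acc = 3+3 = 6
j=1,p=4: acc = 6+4 = 10
j=1,p=5: acc = 10+5 = 15
j=2,p=1: acc = 15+2 = 17
j=2,p=2: acc = 17+4 = 21
j=2,p=3: acc = 21+6 = 27
j=2,p=4: acc = 27+8 = 35
j=2,p=5: acc = 35+10 = 45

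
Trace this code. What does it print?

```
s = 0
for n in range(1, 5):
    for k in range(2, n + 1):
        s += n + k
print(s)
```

n=2,k=2: s = 0+4 = 4
n=3,k=2: s = 4+5 = 9
n=3,k=3: s = 9+6 = 15
n=4,k=2: s = 15+6 = 21
n=4,k=3: s = 21+7 = 28
n=4,k=4: s = 28+8 = 36

36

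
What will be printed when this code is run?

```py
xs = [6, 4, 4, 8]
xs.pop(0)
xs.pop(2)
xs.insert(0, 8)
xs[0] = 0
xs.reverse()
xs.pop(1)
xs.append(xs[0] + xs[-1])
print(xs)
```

[4, 0, 4]

pop(0) removes 6 → [4, 4, 8]
pop(2) removes 8 → [4, 4]
insert 8 at 0 → [8, 4, 4]
xs[0] = 0 → [0, 4, 4]
reverse → [4, 4, 0]
pop(1) removes 4 → [4, 0]
append xs[0]+xs[-1] = 4+0 = 4 → [4, 0, 4]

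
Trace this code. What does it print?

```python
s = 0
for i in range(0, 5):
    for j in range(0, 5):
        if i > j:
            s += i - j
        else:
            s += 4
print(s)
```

i=0,j=0: not 0>0, s = 0+4 = 4
i=0,j=1: not 0>1, s = 4+4 = 8
i=0,j=2: not 0>2, s = 8+4 = 12
i=0,j=3: not 0>3, s = 12+4 = 16
i=0,j=4: not 0>4, s = 16+4 = 20
i=1,j=0: 1>0, s = 20+1 = 21
i=1,j=1: not 1>1, s = 21+4 = 25
i=1,j=2: not 1>2, s = 25+4 = 29
i=1,j=3: not 1>3, s = 29+4 = 33
i=1,j=4: not 1>4, s = 33+4 = 37
i=2,j=0: 2>0, s = 37+2 = 39
i=2,j=1: 2>1, s = 39+1 = 40
i=2,j=2: not 2>2, s = 40+4 = 44
i=2,j=3: not 2>3, s = 44+4 = 48
i=2,j=4: not 2>4, s = 48+4 = 52
i=3,j=0: 3>0, s = 52+3 = 55
i=3,j=1: 3>1, s = 55+2 = 57
i=3,j=2: 3>2, s = 57+1 = 58
i=3,j=3: not 3>3, s = 58+4 = 62
i=3,j=4: not 3>4, s = 62+4 = 66
i=4,j=0: 4>0, s = 66+4 = 70
i=4,j=1: 4>1, s = 70+3 = 73
i=4,j=2: 4>2, s = 73+2 = 75
i=4,j=3: 4>3, s = 75+1 = 76
i=4,j=4: not 4>4, s = 76+4 = 80

80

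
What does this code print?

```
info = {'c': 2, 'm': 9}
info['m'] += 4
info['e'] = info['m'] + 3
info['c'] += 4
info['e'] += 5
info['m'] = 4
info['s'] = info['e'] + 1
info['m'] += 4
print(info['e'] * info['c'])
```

126

info['m'] = 9+4 = 13 → {'c': 2, 'm': 13}
info['e'] = info['m']+3 = 16 → {'c': 2, 'm': 13, 'e': 16}
info['c'] = 2+4 = 6 → {'c': 6, 'm': 13, 'e': 16}
info['e'] = 16+5 = 21 → {'c': 6, 'm': 13, 'e': 21}
info['m'] = 4 → {'c': 6, 'm': 4, 'e': 21}
info['s'] = info['e']+1 = 22 → {'c': 6, 'm': 4, 'e': 21, 's': 22}
info['m'] = 4+4 = 8 → {'c': 6, 'm': 8, 'e': 21, 's': 22}
info['e']*info['c'] = 21*6 = 126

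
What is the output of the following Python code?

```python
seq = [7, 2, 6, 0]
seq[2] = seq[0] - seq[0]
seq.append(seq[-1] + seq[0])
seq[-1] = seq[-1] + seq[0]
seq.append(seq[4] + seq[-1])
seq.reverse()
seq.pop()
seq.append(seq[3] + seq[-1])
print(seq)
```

seq[2] = seq[0]-seq[0] = 7-7 = 0 → [7, 2, 0, 0]
append seq[-1]+seq[0] = 0+7 = 7 → [7, 2, 0, 0, 7]
seq[-1] = seq[-1]+seq[0] = 7+7 = 14 → [7, 2, 0, 0, 14]
append seq[4]+seq[-1] = 14+14 = 28 → [7, 2, 0, 0, 14, 28]
reverse → [28, 14, 0, 0, 2, 7]
pop() removes 7 → [28, 14, 0, 0, 2]
append seq[3]+seq[-1] = 0+2 = 2 → [28, 14, 0, 0, 2, 2]

[28, 14, 0, 0, 2, 2]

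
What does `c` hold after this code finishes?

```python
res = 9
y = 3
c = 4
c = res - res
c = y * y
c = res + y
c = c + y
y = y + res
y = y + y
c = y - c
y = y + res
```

9

c = 9-9 = 0
c = 3*3 = 9
c = 9+3 = 12
c = 12+3 = 15
y = 3+9 = 12
y = 12+12 = 24
c = 24-15 = 9
y = 24+9 = 33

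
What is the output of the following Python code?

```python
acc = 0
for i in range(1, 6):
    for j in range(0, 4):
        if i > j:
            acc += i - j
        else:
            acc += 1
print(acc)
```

40

i=1,j=0: 1>0, acc = 0+1 = 1
i=1,j=1: not 1>1, acc = 1+1 = 2
i=1,j=2: not 1>2, acc = 2+1 = 3
i=1,j=3: not 1>3, acc = 3+1 = 4
i=2,j=0: 2>0, acc = 4+2 = 6
i=2,j=1: 2>1, acc = 6+1 = 7
i=2,j=2: not 2>2, acc = 7+1 = 8
i=2,j=3: not 2>3, acc = 8+1 = 9
i=3,j=0: 3>0, acc = 9+3 = 12
i=3,j=1: 3>1, acc = 12+2 = 14
i=3,j=2: 3>2, acc = 14+1 = 15
i=3,j=3: not 3>3, acc = 15+1 = 16
i=4,j=0: 4>0, acc = 16+4 = 20
i=4,j=1: 4>1, acc = 20+3 = 23
i=4,j=2: 4>2, acc = 23+2 = 25
i=4,j=3: 4>3, acc = 25+1 = 26
i=5,j=0: 5>0, acc = 26+5 = 31
i=5,j=1: 5>1, acc = 31+4 = 35
i=5,j=2: 5>2, acc = 35+3 = 38
i=5,j=3: 5>3, acc = 38+2 = 40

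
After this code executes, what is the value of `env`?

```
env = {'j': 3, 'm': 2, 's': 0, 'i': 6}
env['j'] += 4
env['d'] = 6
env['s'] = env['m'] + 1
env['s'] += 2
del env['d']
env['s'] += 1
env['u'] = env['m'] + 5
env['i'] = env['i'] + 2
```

{'j': 7, 'm': 2, 's': 6, 'i': 8, 'u': 7}

env['j'] = 3+4 = 7 → {'j': 7, 'm': 2, 's': 0, 'i': 6}
env['d'] = 6 → {'j': 7, 'm': 2, 's': 0, 'i': 6, 'd': 6}
env['s'] = env['m']+1 = 3 → {'j': 7, 'm': 2, 's': 3, 'i': 6, 'd': 6}
env['s'] = 3+2 = 5 → {'j': 7, 'm': 2, 's': 5, 'i': 6, 'd': 6}
del 'd' → {'j': 7, 'm': 2, 's': 5, 'i': 6}
env['s'] = 5+1 = 6 → {'j': 7, 'm': 2, 's': 6, 'i': 6}
env['u'] = env['m']+5 = 7 → {'j': 7, 'm': 2, 's': 6, 'i': 6, 'u': 7}
env['i'] = env['i']+2 = 8 → {'j': 7, 'm': 2, 's': 6, 'i': 8, 'u': 7}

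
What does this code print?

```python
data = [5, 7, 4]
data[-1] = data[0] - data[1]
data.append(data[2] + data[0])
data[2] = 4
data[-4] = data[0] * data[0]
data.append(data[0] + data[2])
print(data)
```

[25, 7, 4, 3, 29]

data[-1] = data[0]-data[1] = 5-7 = -2 → [5, 7, -2]
append data[2]+data[0] = (-2)+5 = 3 → [5, 7, -2, 3]
data[2] = 4 → [5, 7, 4, 3]
data[-4] = data[0]*data[0] = 5*5 = 25 → [25, 7, 4, 3]
append data[0]+data[2] = 25+4 = 29 → [25, 7, 4, 3, 29]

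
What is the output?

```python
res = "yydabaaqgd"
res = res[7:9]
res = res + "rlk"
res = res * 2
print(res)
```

slice [7:9] → 'qg'
+ 'rlk' → 'qgrlk'
repeat ×2 → 'qgrlkqgrlk'

qgrlkqgrlk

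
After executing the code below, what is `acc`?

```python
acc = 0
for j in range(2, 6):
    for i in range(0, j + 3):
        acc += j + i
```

170

j=2,i=0: acc = 0+2 = 2
j=2,i=1: acc = 2+3 = 5
j=2,i=2: acc = 5+4 = 9
j=2,i=3: acc = 9+5 = 14
j=2,i=4: acc = 14+6 = 20
j=3,i=0: acc = 20+3 = 23
j=3,i=1: acc = 23+4 = 27
j=3,i=2: acc = 27+5 = 32
j=3,i=3: acc = 32+6 = 38
j=3,i=4: acc = 38+7 = 45
j=3,i=5: acc = 45+8 = 53
j=4,i=0: acc = 53+4 = 57
j=4,i=1: acc = 57+5 = 62
j=4,i=2: acc = 62+6 = 68
j=4,i=3: acc = 68+7 = 75
j=4,i=4: acc = 75+8 = 83
j=4,i=5: acc = 83+9 = 92
j=4,i=6: acc = 92+10 = 102
j=5,i=0: acc = 102+5 = 107
j=5,i=1: acc = 107+6 = 113
j=5,i=2: acc = 113+7 = 120
j=5,i=3: acc = 120+8 = 128
j=5,i=4: acc = 128+9 = 137
j=5,i=5: acc = 137+10 = 147
j=5,i=6: acc = 147+11 = 158
j=5,i=7: acc = 158+12 = 170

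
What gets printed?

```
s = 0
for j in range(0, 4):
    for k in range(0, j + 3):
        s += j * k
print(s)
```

71

j=0,k=0: s = 0+0 = 0
j=0,k=1: s = 0+0 = 0
j=0,k=2: s = 0+0 = 0
j=1,k=0: s = 0+0 = 0
j=1,k=1: s = 0+1 = 1
j=1,k=2: s = 1+2 = 3
j=1,k=3: s = 3+3 = 6
j=2,k=0: s = 6+0 = 6
j=2,k=1: s = 6+2 = 8
j=2,k=2: s = 8+4 = 12
j=2,k=3: s = 12+6 = 18
j=2,k=4: s = 18+8 = 26
j=3,k=0: s = 26+0 = 26
j=3,k=1: s = 26+3 = 29
j=3,k=2: s = 29+6 = 35
j=3,k=3: s = 35+9 = 44
j=3,k=4: s = 44+12 = 56
j=3,k=5: s = 56+15 = 71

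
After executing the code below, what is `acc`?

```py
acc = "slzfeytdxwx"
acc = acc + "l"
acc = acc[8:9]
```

+ 'l' → 'slzfeytdxwxl'
slice [8:9] → 'x'

'x'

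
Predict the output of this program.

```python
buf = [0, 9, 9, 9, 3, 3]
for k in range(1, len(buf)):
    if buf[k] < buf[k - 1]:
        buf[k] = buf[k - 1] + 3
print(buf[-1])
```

k=1: 9>=0, unchanged → [0, 9, 9, 9, 3, 3]
k=2: 9>=9, unchanged → [0, 9, 9, 9, 3, 3]
k=3: 9>=9, unchanged → [0, 9, 9, 9, 3, 3]
k=4: 3<9, buf[4] = 9+3 = 12 → [0, 9, 9, 9, 12, 3]
k=5: 3<12, buf[5] = 12+3 = 15 → [0, 9, 9, 9, 12, 15]

15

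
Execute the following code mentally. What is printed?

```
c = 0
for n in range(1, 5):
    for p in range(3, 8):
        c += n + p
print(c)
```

n=1,p=3: c = 0+4 = 4
n=1,p=4: c = 4+5 = 9
n=1,p=5: c = 9+6 = 15
n=1,p=6: c = 15+7 = 22
n=1,p=7: c = 22+8 = 30
n=2,p=3: c = 30+5 = 35
n=2,p=4: c = 35+6 = 41
n=2,p=5: c = 41+7 = 48
n=2,p=6: c = 48+8 = 56
n=2,p=7: c = 56+9 = 65
n=3,p=3: c = 65+6 = 71
n=3,p=4: c = 71+7 = 78
n=3,p=5: c = 78+8 = 86
n=3,p=6: c = 86+9 = 95
n=3,p=7: c = 95+10 = 105
n=4,p=3: c = 105+7 = 112
n=4,p=4: c = 112+8 = 120
n=4,p=5: c = 120+9 = 129
n=4,p=6: c = 129+10 = 139
n=4,p=7: c = 139+11 = 150

150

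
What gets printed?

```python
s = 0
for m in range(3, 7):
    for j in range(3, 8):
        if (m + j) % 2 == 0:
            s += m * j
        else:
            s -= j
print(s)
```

m=3,j=3: even sum, s = 0+9 = 9
m=3,j=4: odd sum, s = 9-4 = 5
m=3,j=5: even sum, s = 5+15 = 20
m=3,j=6: odd sum, s = 20-6 = 14
m=3,j=7: even sum, s = 14+21 = 35
m=4,j=3: odd sum, s = 35-3 = 32
m=4,j=4: even sum, s = 32+16 = 48
m=4,j=5: odd sum, s = 48-5 = 43
m=4,j=6: even sum, s = 43+24 = 67
m=4,j=7: odd sum, s = 67-7 = 60
m=5,j=3: even sum, s = 60+15 = 75
m=5,j=4: odd sum, s = 75-4 = 71
m=5,j=5: even sum, s = 71+25 = 96
m=5,j=6: odd sum, s = 96-6 = 90
m=5,j=7: even sum, s = 90+35 = 125
m=6,j=3: odd sum, s = 125-3 = 122
m=6,j=4: even sum, s = 122+24 = 146
m=6,j=5: odd sum, s = 146-5 = 141
m=6,j=6: even sum, s = 141+36 = 177
m=6,j=7: odd sum, s = 177-7 = 170

170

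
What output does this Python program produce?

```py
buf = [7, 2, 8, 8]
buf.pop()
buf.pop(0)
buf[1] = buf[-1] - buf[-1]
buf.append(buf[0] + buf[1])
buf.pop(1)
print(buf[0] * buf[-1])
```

pop() removes 8 → [7, 2, 8]
pop(0) removes 7 → [2, 8]
buf[1] = buf[-1]-buf[-1] = 8-8 = 0 → [2, 0]
append buf[0]+buf[1] = 2+0 = 2 → [2, 0, 2]
pop(1) removes 0 → [2, 2]
buf[0]*buf[-1] = 2*2 = 4

4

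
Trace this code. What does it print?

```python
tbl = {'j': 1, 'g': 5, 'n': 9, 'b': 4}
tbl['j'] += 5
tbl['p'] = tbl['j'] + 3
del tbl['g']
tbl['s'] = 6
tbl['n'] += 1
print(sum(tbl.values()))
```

35

tbl['j'] = 1+5 = 6 → {'j': 6, 'g': 5, 'n': 9, 'b': 4}
tbl['p'] = tbl['j']+3 = 9 → {'j': 6, 'g': 5, 'n': 9, 'b': 4, 'p': 9}
del 'g' → {'j': 6, 'n': 9, 'b': 4, 'p': 9}
tbl['s'] = 6 → {'j': 6, 'n': 9, 'b': 4, 'p': 9, 's': 6}
tbl['n'] = 9+1 = 10 → {'j': 6, 'n': 10, 'b': 4, 'p': 9, 's': 6}
sum of values = 35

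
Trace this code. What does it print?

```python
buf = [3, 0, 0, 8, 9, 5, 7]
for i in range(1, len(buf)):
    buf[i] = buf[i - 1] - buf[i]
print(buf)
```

[3, 3, 3, -5, -14, -19, -26]

i=1: buf[1] = 3-0 = 3 → [3, 3, 0, 8, 9, 5, 7]
i=2: buf[2] = 3-0 = 3 → [3, 3, 3, 8, 9, 5, 7]
i=3: buf[3] = 3-8 = -5 → [3, 3, 3, -5, 9, 5, 7]
i=4: buf[4] = (-5)-9 = -14 → [3, 3, 3, -5, -14, 5, 7]
i=5: buf[5] = (-14)-5 = -19 → [3, 3, 3, -5, -14, -19, 7]
i=6: buf[6] = (-19)-7 = -26 → [3, 3, 3, -5, -14, -19, -26]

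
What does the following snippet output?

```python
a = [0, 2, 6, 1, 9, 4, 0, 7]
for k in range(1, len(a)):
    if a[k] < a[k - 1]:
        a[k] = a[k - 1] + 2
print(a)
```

[0, 2, 6, 8, 9, 11, 13, 15]

k=1: 2>=0, unchanged → [0, 2, 6, 1, 9, 4, 0, 7]
k=2: 6>=2, unchanged → [0, 2, 6, 1, 9, 4, 0, 7]
k=3: 1<6, a[3] = 6+2 = 8 → [0, 2, 6, 8, 9, 4, 0, 7]
k=4: 9>=8, unchanged → [0, 2, 6, 8, 9, 4, 0, 7]
k=5: 4<9, a[5] = 9+2 = 11 → [0, 2, 6, 8, 9, 11, 0, 7]
k=6: 0<11, a[6] = 11+2 = 13 → [0, 2, 6, 8, 9, 11, 13, 7]
k=7: 7<13, a[7] = 13+2 = 15 → [0, 2, 6, 8, 9, 11, 13, 15]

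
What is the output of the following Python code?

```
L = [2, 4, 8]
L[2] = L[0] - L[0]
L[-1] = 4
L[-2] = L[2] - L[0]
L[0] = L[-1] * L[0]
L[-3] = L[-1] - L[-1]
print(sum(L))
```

6

L[2] = L[0]-L[0] = 2-2 = 0 → [2, 4, 0]
L[-1] = 4 → [2, 4, 4]
L[-2] = L[2]-L[0] = 4-2 = 2 → [2, 2, 4]
L[0] = L[-1]*L[0] = 4*2 = 8 → [8, 2, 4]
L[-3] = L[-1]-L[-1] = 4-4 = 0 → [0, 2, 4]
sum = 6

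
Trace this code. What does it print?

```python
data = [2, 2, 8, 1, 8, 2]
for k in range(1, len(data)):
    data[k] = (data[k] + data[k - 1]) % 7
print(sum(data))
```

k=1: data[1] = (2+2)%7 = 4 → [2, 4, 8, 1, 8, 2]
k=2: data[2] = (8+4)%7 = 5 → [2, 4, 5, 1, 8, 2]
k=3: data[3] = (1+5)%7 = 6 → [2, 4, 5, 6, 8, 2]
k=4: data[4] = (8+6)%7 = 0 → [2, 4, 5, 6, 0, 2]
k=5: data[5] = (2+0)%7 = 2 → [2, 4, 5, 6, 0, 2]
sum = 19

19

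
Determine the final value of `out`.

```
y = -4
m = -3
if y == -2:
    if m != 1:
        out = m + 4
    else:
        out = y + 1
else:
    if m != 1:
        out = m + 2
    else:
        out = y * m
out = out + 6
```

5

y=-4, m=-3
y == -2 is False; m != 1 is True
→ out = m + 2 = -1
out = (-1)+6 = 5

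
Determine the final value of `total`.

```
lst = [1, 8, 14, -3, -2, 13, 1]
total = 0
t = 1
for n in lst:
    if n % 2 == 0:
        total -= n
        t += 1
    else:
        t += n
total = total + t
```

n=1: not even; t=2
n=8: even, total = 0-8 = -8; t=3
n=14: even, total = (-8)-14 = -22; t=4
n=-3: not even; t=1
n=-2: even, total = (-22)-(-2) = -20; t=2
n=13: not even; t=15
n=1: not even; t=16
total+t = (-20)+16 = -4

-4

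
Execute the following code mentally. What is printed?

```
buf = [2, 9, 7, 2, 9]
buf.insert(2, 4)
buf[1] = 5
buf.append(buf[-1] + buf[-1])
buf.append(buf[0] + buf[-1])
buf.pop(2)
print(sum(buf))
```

insert 4 at 2 → [2, 9, 4, 7, 2, 9]
buf[1] = 5 → [2, 5, 4, 7, 2, 9]
append buf[-1]+buf[-1] = 9+9 = 18 → [2, 5, 4, 7, 2, 9, 18]
append buf[0]+buf[-1] = 2+18 = 20 → [2, 5, 4, 7, 2, 9, 18, 20]
pop(2) removes 4 → [2, 5, 7, 2, 9, 18, 20]
sum = 63

63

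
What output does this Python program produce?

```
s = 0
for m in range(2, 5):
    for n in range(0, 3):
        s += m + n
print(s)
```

36

m=2,n=0: s = 0+2 = 2
m=2,n=1: s = 2+3 = 5
m=2,n=2: s = 5+4 = 9
m=3,n=0: s = 9+3 = 12
m=3,n=1: s = 12+4 = 16
m=3,n=2: s = 16+5 = 21
m=4,n=0: s = 21+4 = 25
m=4,n=1: s = 25+5 = 30
m=4,n=2: s = 30+6 = 36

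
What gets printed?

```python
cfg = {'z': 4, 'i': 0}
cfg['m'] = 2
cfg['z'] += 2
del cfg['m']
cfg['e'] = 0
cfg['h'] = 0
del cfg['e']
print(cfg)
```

{'z': 6, 'i': 0, 'h': 0}

cfg['m'] = 2 → {'z': 4, 'i': 0, 'm': 2}
cfg['z'] = 4+2 = 6 → {'z': 6, 'i': 0, 'm': 2}
del 'm' → {'z': 6, 'i': 0}
cfg['e'] = 0 → {'z': 6, 'i': 0, 'e': 0}
cfg['h'] = 0 → {'z': 6, 'i': 0, 'e': 0, 'h': 0}
del 'e' → {'z': 6, 'i': 0, 'h': 0}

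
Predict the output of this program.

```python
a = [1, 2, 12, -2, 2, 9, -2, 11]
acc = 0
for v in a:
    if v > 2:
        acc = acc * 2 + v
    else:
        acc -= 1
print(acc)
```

v=1: not >2, acc = 0-1 = -1
v=2: not >2, acc = (-1)-1 = -2
v=12: >2, acc = (-2)*2+12 = 8
v=-2: not >2, acc = 8-1 = 7
v=2: not >2, acc = 7-1 = 6
v=9: >2, acc = 6*2+9 = 21
v=-2: not >2, acc = 21-1 = 20
v=11: >2, acc = 20*2+11 = 51

51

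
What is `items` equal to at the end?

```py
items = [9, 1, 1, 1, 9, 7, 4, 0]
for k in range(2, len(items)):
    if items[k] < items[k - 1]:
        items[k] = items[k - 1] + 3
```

[9, 1, 1, 1, 9, 12, 15, 18]

k=2: 1>=1, unchanged → [9, 1, 1, 1, 9, 7, 4, 0]
k=3: 1>=1, unchanged → [9, 1, 1, 1, 9, 7, 4, 0]
k=4: 9>=1, unchanged → [9, 1, 1, 1, 9, 7, 4, 0]
k=5: 7<9, items[5] = 9+3 = 12 → [9, 1, 1, 1, 9, 12, 4, 0]
k=6: 4<12, items[6] = 12+3 = 15 → [9, 1, 1, 1, 9, 12, 15, 0]
k=7: 0<15, items[7] = 15+3 = 18 → [9, 1, 1, 1, 9, 12, 15, 18]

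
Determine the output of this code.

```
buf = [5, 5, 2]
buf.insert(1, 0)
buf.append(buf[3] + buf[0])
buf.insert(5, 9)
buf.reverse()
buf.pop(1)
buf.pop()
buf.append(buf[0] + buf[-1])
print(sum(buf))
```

25

insert 0 at 1 → [5, 0, 5, 2]
append buf[3]+buf[0] = 2+5 = 7 → [5, 0, 5, 2, 7]
insert 9 at 5 → [5, 0, 5, 2, 7, 9]
reverse → [9, 7, 2, 5, 0, 5]
pop(1) removes 7 → [9, 2, 5, 0, 5]
pop() removes 5 → [9, 2, 5, 0]
append buf[0]+buf[-1] = 9+0 = 9 → [9, 2, 5, 0, 9]
sum = 25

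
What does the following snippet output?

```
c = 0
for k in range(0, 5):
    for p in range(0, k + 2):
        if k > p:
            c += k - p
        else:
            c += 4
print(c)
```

k=0,p=0: not 0>0, c = 0+4 = 4
k=0,p=1: not 0>1, c = 4+4 = 8
k=1,p=0: 1>0, c = 8+1 = 9
k=1,p=1: not 1>1, c = 9+4 = 13
k=1,p=2: not 1>2, c = 13+4 = 17
k=2,p=0: 2>0, c = 17+2 = 19
k=2,p=1: 2>1, c = 19+1 = 20
k=2,p=2: not 2>2, c = 20+4 = 24
k=2,p=3: not 2>3, c = 24+4 = 28
k=3,p=0: 3>0, c = 28+3 = 31
k=3,p=1: 3>1, c = 31+2 = 33
k=3,p=2: 3>2, c = 33+1 = 34
k=3,p=3: not 3>3, c = 34+4 = 38
k=3,p=4: not 3>4, c = 38+4 = 42
k=4,p=0: 4>0, c = 42+4 = 46
k=4,p=1: 4>1, c = 46+3 = 49
k=4,p=2: 4>2, c = 49+2 = 51
k=4,p=3: 4>3, c = 51+1 = 52
k=4,p=4: not 4>4, c = 52+4 = 56
k=4,p=5: not 4>5, c = 56+4 = 60

60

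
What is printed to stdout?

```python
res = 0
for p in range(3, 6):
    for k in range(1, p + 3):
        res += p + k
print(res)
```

p=3,k=1: res = 0+4 = 4
p=3,k=2: res = 4+5 = 9
p=3,k=3: res = 9+6 = 15
p=3,k=4: res = 15+7 = 22
p=3,k=5: res = 22+8 = 30
p=4,k=1: res = 30+5 = 35
p=4,k=2: res = 35+6 = 41
p=4,k=3: res = 41+7 = 48
p=4,k=4: res = 48+8 = 56
p=4,k=5: res = 56+9 = 65
p=4,k=6: res = 65+10 = 75
p=5,k=1: res = 75+6 = 81
p=5,k=2: res = 81+7 = 88
p=5,k=3: res = 88+8 = 96
p=5,k=4: res = 96+9 = 105
p=5,k=5: res = 105+10 = 115
p=5,k=6: res = 115+11 = 126
p=5,k=7: res = 126+12 = 138

138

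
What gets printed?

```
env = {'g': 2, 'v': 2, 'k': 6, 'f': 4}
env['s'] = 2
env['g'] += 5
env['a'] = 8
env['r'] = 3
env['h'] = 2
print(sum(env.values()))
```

34

env['s'] = 2 → {'g': 2, 'v': 2, 'k': 6, 'f': 4, 's': 2}
env['g'] = 2+5 = 7 → {'g': 7, 'v': 2, 'k': 6, 'f': 4, 's': 2}
env['a'] = 8 → {'g': 7, 'v': 2, 'k': 6, 'f': 4, 's': 2, 'a': 8}
env['r'] = 3 → {'g': 7, 'v': 2, 'k': 6, 'f': 4, 's': 2, 'a': 8, 'r': 3}
env['h'] = 2 → {'g': 7, 'v': 2, 'k': 6, 'f': 4, 's': 2, 'a': 8, 'r': 3, 'h': 2}
sum of values = 34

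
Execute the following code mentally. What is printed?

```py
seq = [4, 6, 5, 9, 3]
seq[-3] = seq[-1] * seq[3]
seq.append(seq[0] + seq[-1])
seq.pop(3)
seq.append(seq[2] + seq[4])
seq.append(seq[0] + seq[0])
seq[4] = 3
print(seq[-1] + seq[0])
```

seq[-3] = seq[-1]*seq[3] = 3*9 = 27 → [4, 6, 27, 9, 3]
append seq[0]+seq[-1] = 4+3 = 7 → [4, 6, 27, 9, 3, 7]
pop(3) removes 9 → [4, 6, 27, 3, 7]
append seq[2]+seq[4] = 27+7 = 34 → [4, 6, 27, 3, 7, 34]
append seq[0]+seq[0] = 4+4 = 8 → [4, 6, 27, 3, 7, 34, 8]
seq[4] = 3 → [4, 6, 27, 3, 3, 34, 8]
seq[-1]+seq[0] = 8+4 = 12

12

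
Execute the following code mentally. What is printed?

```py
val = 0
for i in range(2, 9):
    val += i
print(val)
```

i=2: val = 0+2 = 2
i=3: val = 2+3 = 5
i=4: val = 5+4 = 9
i=5: val = 9+5 = 14
i=6: val = 14+6 = 20
i=7: val = 20+7 = 27
i=8: val = 27+8 = 35

35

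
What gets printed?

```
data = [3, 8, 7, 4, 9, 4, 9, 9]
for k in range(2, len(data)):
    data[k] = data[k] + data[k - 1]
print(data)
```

k=2: data[2] = 7+8 = 15 → [3, 8, 15, 4, 9, 4, 9, 9]
k=3: data[3] = 4+15 = 19 → [3, 8, 15, 19, 9, 4, 9, 9]
k=4: data[4] = 9+19 = 28 → [3, 8, 15, 19, 28, 4, 9, 9]
k=5: data[5] = 4+28 = 32 → [3, 8, 15, 19, 28, 32, 9, 9]
k=6: data[6] = 9+32 = 41 → [3, 8, 15, 19, 28, 32, 41, 9]
k=7: data[7] = 9+41 = 50 → [3, 8, 15, 19, 28, 32, 41, 50]

[3, 8, 15, 19, 28, 32, 41, 50]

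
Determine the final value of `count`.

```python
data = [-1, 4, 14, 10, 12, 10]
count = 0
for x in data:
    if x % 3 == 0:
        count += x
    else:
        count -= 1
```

x=-1: not %3==0, count = 0-1 = -1
x=4: not %3==0, count = (-1)-1 = -2
x=14: not %3==0, count = (-2)-1 = -3
x=10: not %3==0, count = (-3)-1 = -4
x=12: %3==0, count = (-4)+12 = 8
x=10: not %3==0, count = 8-1 = 7

7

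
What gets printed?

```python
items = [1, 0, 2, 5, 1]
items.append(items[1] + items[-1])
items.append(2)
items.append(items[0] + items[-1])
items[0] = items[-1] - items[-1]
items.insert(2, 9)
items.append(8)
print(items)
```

[0, 0, 9, 2, 5, 1, 1, 2, 3, 8]

append items[1]+items[-1] = 0+1 = 1 → [1, 0, 2, 5, 1, 1]
append 2 → [1, 0, 2, 5, 1, 1, 2]
append items[0]+items[-1] = 1+2 = 3 → [1, 0, 2, 5, 1, 1, 2, 3]
items[0] = items[-1]-items[-1] = 3-3 = 0 → [0, 0, 2, 5, 1, 1, 2, 3]
insert 9 at 2 → [0, 0, 9, 2, 5, 1, 1, 2, 3]
append 8 → [0, 0, 9, 2, 5, 1, 1, 2, 3, 8]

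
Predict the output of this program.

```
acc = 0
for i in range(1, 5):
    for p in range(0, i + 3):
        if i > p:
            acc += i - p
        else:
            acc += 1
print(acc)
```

i=1,p=0: 1>0, acc = 0+1 = 1
i=1,p=1: not 1>1, acc = 1+1 = 2
i=1,p=2: not 1>2, acc = 2+1 = 3
i=1,p=3: not 1>3, acc = 3+1 = 4
i=2,p=0: 2>0, acc = 4+2 = 6
i=2,p=1: 2>1, acc = 6+1 = 7
i=2,p=2: not 2>2, acc = 7+1 = 8
i=2,p=3: not 2>3, acc = 8+1 = 9
i=2,p=4: not 2>4, acc = 9+1 = 10
i=3,p=0: 3>0, acc = 10+3 = 13
i=3,p=1: 3>1, acc = 13+2 = 15
i=3,p=2: 3>2, acc = 15+1 = 16
i=3,p=3: not 3>3, acc = 16+1 = 17
i=3,p=4: not 3>4, acc = 17+1 = 18
i=3,p=5: not 3>5, acc = 18+1 = 19
i=4,p=0: 4>0, acc = 19+4 = 23
i=4,p=1: 4>1, acc = 23+3 = 26
i=4,p=2: 4>2, acc = 26+2 = 28
i=4,p=3: 4>3, acc = 28+1 = 29
i=4,p=4: not 4>4, acc = 29+1 = 30
i=4,p=5: not 4>5, acc = 30+1 = 31
i=4,p=6: not 4>6, acc = 31+1 = 32

32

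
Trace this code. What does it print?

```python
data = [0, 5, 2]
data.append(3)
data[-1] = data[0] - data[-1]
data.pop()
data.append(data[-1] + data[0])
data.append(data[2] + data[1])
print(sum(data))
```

16

append 3 → [0, 5, 2, 3]
data[-1] = data[0]-data[-1] = 0-3 = -3 → [0, 5, 2, -3]
pop() removes -3 → [0, 5, 2]
append data[-1]+data[0] = 2+0 = 2 → [0, 5, 2, 2]
append data[2]+data[1] = 2+5 = 7 → [0, 5, 2, 2, 7]
sum = 16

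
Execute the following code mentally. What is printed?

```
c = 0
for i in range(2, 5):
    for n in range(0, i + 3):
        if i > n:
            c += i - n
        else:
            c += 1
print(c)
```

i=2,n=0: 2>0, c = 0+2 = 2
i=2,n=1: 2>1, c = 2+1 = 3
i=2,n=2: not 2>2, c = 3+1 = 4
i=2,n=3: not 2>3, c = 4+1 = 5
i=2,n=4: not 2>4, c = 5+1 = 6
i=3,n=0: 3>0, c = 6+3 = 9
i=3,n=1: 3>1, c = 9+2 = 11
i=3,n=2: 3>2, c = 11+1 = 12
i=3,n=3: not 3>3, c = 12+1 = 13
i=3,n=4: not 3>4, c = 13+1 = 14
i=3,n=5: not 3>5, c = 14+1 = 15
i=4,n=0: 4>0, c = 15+4 = 19
i=4,n=1: 4>1, c = 19+3 = 22
i=4,n=2: 4>2, c = 22+2 = 24
i=4,n=3: 4>3, c = 24+1 = 25
i=4,n=4: not 4>4, c = 25+1 = 26
i=4,n=5: not 4>5, c = 26+1 = 27
i=4,n=6: not 4>6, c = 27+1 = 28

28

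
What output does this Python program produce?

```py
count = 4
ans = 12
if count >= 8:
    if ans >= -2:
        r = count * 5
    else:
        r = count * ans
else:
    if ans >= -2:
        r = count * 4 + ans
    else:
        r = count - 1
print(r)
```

28

count=4, ans=12
count >= 8 is False; ans >= -2 is True
→ r = count * 4 + ans = 28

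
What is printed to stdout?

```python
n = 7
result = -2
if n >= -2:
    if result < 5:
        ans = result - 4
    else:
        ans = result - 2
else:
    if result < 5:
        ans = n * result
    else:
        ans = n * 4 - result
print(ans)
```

n=7, result=-2
n >= -2 is True; result < 5 is True
→ ans = result - 4 = -6

-6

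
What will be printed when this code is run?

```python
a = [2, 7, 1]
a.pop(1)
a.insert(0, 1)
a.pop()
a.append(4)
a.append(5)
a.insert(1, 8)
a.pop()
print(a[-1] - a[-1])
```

pop(1) removes 7 → [2, 1]
insert 1 at 0 → [1, 2, 1]
pop() removes 1 → [1, 2]
append 4 → [1, 2, 4]
append 5 → [1, 2, 4, 5]
insert 8 at 1 → [1, 8, 2, 4, 5]
pop() removes 5 → [1, 8, 2, 4]
a[-1]-a[-1] = 4-4 = 0

0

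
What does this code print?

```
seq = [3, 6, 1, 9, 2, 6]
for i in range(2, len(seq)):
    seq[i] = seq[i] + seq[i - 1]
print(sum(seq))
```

i=2: seq[2] = 1+6 = 7 → [3, 6, 7, 9, 2, 6]
i=3: seq[3] = 9+7 = 16 → [3, 6, 7, 16, 2, 6]
i=4: seq[4] = 2+16 = 18 → [3, 6, 7, 16, 18, 6]
i=5: seq[5] = 6+18 = 24 → [3, 6, 7, 16, 18, 24]
sum = 74

74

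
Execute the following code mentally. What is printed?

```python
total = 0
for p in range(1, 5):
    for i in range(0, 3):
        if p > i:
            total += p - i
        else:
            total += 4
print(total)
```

31

p=1,i=0: 1>0, total = 0+1 = 1
p=1,i=1: not 1>1, total = 1+4 = 5
p=1,i=2: not 1>2, total = 5+4 = 9
p=2,i=0: 2>0, total = 9+2 = 11
p=2,i=1: 2>1, total = 11+1 = 12
p=2,i=2: not 2>2, total = 12+4 = 16
p=3,i=0: 3>0, total = 16+3 = 19
p=3,i=1: 3>1, total = 19+2 = 21
p=3,i=2: 3>2, total = 21+1 = 22
p=4,i=0: 4>0, total = 22+4 = 26
p=4,i=1: 4>1, total = 26+3 = 29
p=4,i=2: 4>2, total = 29+2 = 31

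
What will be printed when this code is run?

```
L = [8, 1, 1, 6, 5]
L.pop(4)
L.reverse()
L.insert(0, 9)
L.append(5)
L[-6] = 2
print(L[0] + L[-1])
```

7

pop(4) removes 5 → [8, 1, 1, 6]
reverse → [6, 1, 1, 8]
insert 9 at 0 → [9, 6, 1, 1, 8]
append 5 → [9, 6, 1, 1, 8, 5]
L[-6] = 2 → [2, 6, 1, 1, 8, 5]
L[0]+L[-1] = 2+5 = 7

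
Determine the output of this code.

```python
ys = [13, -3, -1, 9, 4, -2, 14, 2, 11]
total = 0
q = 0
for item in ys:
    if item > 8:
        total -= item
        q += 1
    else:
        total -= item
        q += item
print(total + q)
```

-43

item=13: >8, total = 0-13 = -13; q=1
item=-3: not >8, total = (-13)-(-3) = -10; q=-2
item=-1: not >8, total = (-10)-(-1) = -9; q=-3
item=9: >8, total = (-9)-9 = -18; q=-2
item=4: not >8, total = (-18)-4 = -22; q=2
item=-2: not >8, total = (-22)-(-2) = -20; q=0
item=14: >8, total = (-20)-14 = -34; q=1
item=2: not >8, total = (-34)-2 = -36; q=3
item=11: >8, total = (-36)-11 = -47; q=4
total+q = (-47)+4 = -43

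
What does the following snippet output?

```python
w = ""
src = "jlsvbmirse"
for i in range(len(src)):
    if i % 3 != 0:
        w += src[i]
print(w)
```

lsbmrs

i=0: skip
i=1: add 'l' → 'l'
i=2: add 's' → 'ls'
i=3: skip
i=4: add 'b' → 'lsb'
i=5: add 'm' → 'lsbm'
i=6: skip
i=7: add 'r' → 'lsbmr'
i=8: add 's' → 'lsbmrs'
i=9: skip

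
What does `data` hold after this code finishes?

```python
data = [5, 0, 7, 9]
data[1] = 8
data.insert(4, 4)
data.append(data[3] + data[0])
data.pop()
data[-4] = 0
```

data[1] = 8 → [5, 8, 7, 9]
insert 4 at 4 → [5, 8, 7, 9, 4]
append data[3]+data[0] = 9+5 = 14 → [5, 8, 7, 9, 4, 14]
pop() removes 14 → [5, 8, 7, 9, 4]
data[-4] = 0 → [5, 0, 7, 9, 4]

[5, 0, 7, 9, 4]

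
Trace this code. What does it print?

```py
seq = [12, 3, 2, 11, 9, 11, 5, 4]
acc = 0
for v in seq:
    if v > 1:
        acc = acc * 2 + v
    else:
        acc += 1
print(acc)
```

2098

v=12: >1, acc = 0*2+12 = 12
v=3: >1, acc = 12*2+3 = 27
v=2: >1, acc = 27*2+2 = 56
v=11: >1, acc = 56*2+11 = 123
v=9: >1, acc = 123*2+9 = 255
v=11: >1, acc = 255*2+11 = 521
v=5: >1, acc = 521*2+5 = 1047
v=4: >1, acc = 1047*2+4 = 2098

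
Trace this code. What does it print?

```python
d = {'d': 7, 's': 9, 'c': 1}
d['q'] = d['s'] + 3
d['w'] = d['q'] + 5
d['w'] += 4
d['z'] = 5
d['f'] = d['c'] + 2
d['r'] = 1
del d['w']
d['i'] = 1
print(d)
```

d['q'] = d['s']+3 = 12 → {'d': 7, 's': 9, 'c': 1, 'q': 12}
d['w'] = d['q']+5 = 17 → {'d': 7, 's': 9, 'c': 1, 'q': 12, 'w': 17}
d['w'] = 17+4 = 21 → {'d': 7, 's': 9, 'c': 1, 'q': 12, 'w': 21}
d['z'] = 5 → {'d': 7, 's': 9, 'c': 1, 'q': 12, 'w': 21, 'z': 5}
d['f'] = d['c']+2 = 3 → {'d': 7, 's': 9, 'c': 1, 'q': 12, 'w': 21, 'z': 5, 'f': 3}
d['r'] = 1 → {'d': 7, 's': 9, 'c': 1, 'q': 12, 'w': 21, 'z': 5, 'f': 3, 'r': 1}
del 'w' → {'d': 7, 's': 9, 'c': 1, 'q': 12, 'z': 5, 'f': 3, 'r': 1}
d['i'] = 1 → {'d': 7, 's': 9, 'c': 1, 'q': 12, 'z': 5, 'f': 3, 'r': 1, 'i': 1}

{'d': 7, 's': 9, 'c': 1, 'q': 12, 'z': 5, 'f': 3, 'r': 1, 'i': 1}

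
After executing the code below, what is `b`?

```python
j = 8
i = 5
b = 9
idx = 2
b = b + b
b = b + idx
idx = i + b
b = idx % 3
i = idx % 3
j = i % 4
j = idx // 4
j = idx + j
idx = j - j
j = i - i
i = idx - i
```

1

b = 9+9 = 18
b = 18+2 = 20
idx = 5+20 = 25
b = 25%3 = 1
i = 25%3 = 1
j = 1%4 = 1
j = 25//4 = 6
j = 25+6 = 31
idx = 31-31 = 0
j = 1-1 = 0
i = 0-1 = -1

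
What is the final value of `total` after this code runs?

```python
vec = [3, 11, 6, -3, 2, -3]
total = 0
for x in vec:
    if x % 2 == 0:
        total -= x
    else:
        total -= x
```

-16

x=3: not even, total = 0-3 = -3
x=11: not even, total = (-3)-11 = -14
x=6: even, total = (-14)-6 = -20
x=-3: not even, total = (-20)-(-3) = -17
x=2: even, total = (-17)-2 = -19
x=-3: not even, total = (-19)-(-3) = -16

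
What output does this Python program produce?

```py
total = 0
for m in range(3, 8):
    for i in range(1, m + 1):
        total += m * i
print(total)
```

m=3,i=1: total = 0+3 = 3
m=3,i=2: total = 3+6 = 9
m=3,i=3: total = 9+9 = 18
m=4,i=1: total = 18+4 = 22
m=4,i=2: total = 22+8 = 30
m=4,i=3: total = 30+12 = 42
m=4,i=4: total = 42+16 = 58
m=5,i=1: total = 58+5 = 63
m=5,i=2: total = 63+10 = 73
m=5,i=3: total = 73+15 = 88
m=5,i=4: total = 88+20 = 108
m=5,i=5: total = 108+25 = 133
m=6,i=1: total = 133+6 = 139
m=6,i=2: total = 139+12 = 151
m=6,i=3: total = 151+18 = 169
m=6,i=4: total = 169+24 = 193
m=6,i=5: total = 193+30 = 223
m=6,i=6: total = 223+36 = 259
m=7,i=1: total = 259+7 = 266
m=7,i=2: total = 266+14 = 280
m=7,i=3: total = 280+21 = 301
m=7,i=4: total = 301+28 = 329
m=7,i=5: total = 329+35 = 364
m=7,i=6: total = 364+42 = 406
m=7,i=7: total = 406+49 = 455

455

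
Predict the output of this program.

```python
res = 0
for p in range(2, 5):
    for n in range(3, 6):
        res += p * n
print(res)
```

p=2,n=3: res = 0+6 = 6
p=2,n=4: res = 6+8 = 14
p=2,n=5: res = 14+10 = 24
p=3,n=3: res = 24+9 = 33
p=3,n=4: res = 33+12 = 45
p=3,n=5: res = 45+15 = 60
p=4,n=3: res = 60+12 = 72
p=4,n=4: res = 72+16 = 88
p=4,n=5: res = 88+20 = 108

108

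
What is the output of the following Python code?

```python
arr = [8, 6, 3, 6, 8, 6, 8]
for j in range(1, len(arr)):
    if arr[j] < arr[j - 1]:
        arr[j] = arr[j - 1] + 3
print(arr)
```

[8, 11, 14, 17, 20, 23, 26]

j=1: 6<8, arr[1] = 8+3 = 11 → [8, 11, 3, 6, 8, 6, 8]
j=2: 3<11, arr[2] = 11+3 = 14 → [8, 11, 14, 6, 8, 6, 8]
j=3: 6<14, arr[3] = 14+3 = 17 → [8, 11, 14, 17, 8, 6, 8]
j=4: 8<17, arr[4] = 17+3 = 20 → [8, 11, 14, 17, 20, 6, 8]
j=5: 6<20, arr[5] = 20+3 = 23 → [8, 11, 14, 17, 20, 23, 8]
j=6: 8<23, arr[6] = 23+3 = 26 → [8, 11, 14, 17, 20, 23, 26]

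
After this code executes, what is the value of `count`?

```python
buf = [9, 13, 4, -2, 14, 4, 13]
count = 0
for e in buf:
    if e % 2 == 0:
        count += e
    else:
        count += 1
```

e=9: not even, count = 0+1 = 1
e=13: not even, count = 1+1 = 2
e=4: even, count = 2+4 = 6
e=-2: even, count = 6+(-2) = 4
e=14: even, count = 4+14 = 18
e=4: even, count = 18+4 = 22
e=13: not even, count = 22+1 = 23

23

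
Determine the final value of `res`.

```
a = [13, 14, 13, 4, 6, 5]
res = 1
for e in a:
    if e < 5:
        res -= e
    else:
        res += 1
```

2

e=13: not <5, res = 1+1 = 2
e=14: not <5, res = 2+1 = 3
e=13: not <5, res = 3+1 = 4
e=4: <5, res = 4-4 = 0
e=6: not <5, res = 0+1 = 1
e=5: not <5, res = 1+1 = 2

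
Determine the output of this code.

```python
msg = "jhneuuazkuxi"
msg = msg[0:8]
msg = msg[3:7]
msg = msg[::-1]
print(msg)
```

slice [0:8] → 'jhneuuaz'
slice [3:7] → 'euua'
reverse → 'auue'

auue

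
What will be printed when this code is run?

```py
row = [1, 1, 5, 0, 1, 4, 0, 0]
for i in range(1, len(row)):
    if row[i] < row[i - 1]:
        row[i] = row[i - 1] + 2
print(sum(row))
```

62

i=1: 1>=1, unchanged → [1, 1, 5, 0, 1, 4, 0, 0]
i=2: 5>=1, unchanged → [1, 1, 5, 0, 1, 4, 0, 0]
i=3: 0<5, row[3] = 5+2 = 7 → [1, 1, 5, 7, 1, 4, 0, 0]
i=4: 1<7, row[4] = 7+2 = 9 → [1, 1, 5, 7, 9, 4, 0, 0]
i=5: 4<9, row[5] = 9+2 = 11 → [1, 1, 5, 7, 9, 11, 0, 0]
i=6: 0<11, row[6] = 11+2 = 13 → [1, 1, 5, 7, 9, 11, 13, 0]
i=7: 0<13, row[7] = 13+2 = 15 → [1, 1, 5, 7, 9, 11, 13, 15]
sum = 62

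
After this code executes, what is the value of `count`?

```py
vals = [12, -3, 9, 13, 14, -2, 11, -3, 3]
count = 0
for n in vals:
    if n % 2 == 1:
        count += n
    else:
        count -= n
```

n=12: not odd, count = 0-12 = -12
n=-3: odd, count = (-12)+(-3) = -15
n=9: odd, count = (-15)+9 = -6
n=13: odd, count = (-6)+13 = 7
n=14: not odd, count = 7-14 = -7
n=-2: not odd, count = (-7)-(-2) = -5
n=11: odd, count = (-5)+11 = 6
n=-3: odd, count = 6+(-3) = 3
n=3: odd, count = 3+3 = 6

6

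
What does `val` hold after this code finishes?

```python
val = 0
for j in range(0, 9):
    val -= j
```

-36

j=0: val = 0-0 = 0
j=1: val = 0-1 = -1
j=2: val = (-1)-2 = -3
j=3: val = (-3)-3 = -6
j=4: val = (-6)-4 = -10
j=5: val = (-10)-5 = -15
j=6: val = (-15)-6 = -21
j=7: val = (-21)-7 = -28
j=8: val = (-28)-8 = -36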